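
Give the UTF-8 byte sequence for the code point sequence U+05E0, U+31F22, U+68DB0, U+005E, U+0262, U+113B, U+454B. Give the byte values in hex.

D7 A0 F0 B1 BC A2 F1 A8 B6 B0 5E C9 A2 E1 84 BB E4 95 8B

U+05E0: 2-byte form → D7 A0.
U+31F22: 4-byte form → F0 B1 BC A2.
U+68DB0: 4-byte form → F1 A8 B6 B0.
U+005E: 1-byte form → 5E.
U+0262: 2-byte form → C9 A2.
U+113B: 3-byte form → E1 84 BB.
U+454B: 3-byte form → E4 95 8B.
Concatenated (19 bytes): D7 A0 F0 B1 BC A2 F1 A8 B6 B0 5E C9 A2 E1 84 BB E4 95 8B.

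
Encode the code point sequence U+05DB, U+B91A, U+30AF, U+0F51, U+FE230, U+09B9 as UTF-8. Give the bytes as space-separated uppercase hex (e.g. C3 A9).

U+05DB: 2-byte form → D7 9B.
U+B91A: 3-byte form → EB A4 9A.
U+30AF: 3-byte form → E3 82 AF.
U+0F51: 3-byte form → E0 BD 91.
U+FE230: 4-byte form → F3 BE 88 B0.
U+09B9: 3-byte form → E0 A6 B9.
Concatenated (18 bytes): D7 9B EB A4 9A E3 82 AF E0 BD 91 F3 BE 88 B0 E0 A6 B9.

D7 9B EB A4 9A E3 82 AF E0 BD 91 F3 BE 88 B0 E0 A6 B9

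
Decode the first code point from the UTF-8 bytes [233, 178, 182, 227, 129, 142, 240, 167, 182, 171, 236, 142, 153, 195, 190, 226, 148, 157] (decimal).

U+9CB6

Offset 0: leading byte 0xE9 = 11101001 → 3-byte char #1 = E9 B2 B6.
Leading byte 0xE9 = 11101001 matches 1110xxxx → 3-byte sequence.
Byte 1: 0xE9 = 11101001, payload 1001 (4 bits).
Byte 2: 0xB2 = 10110010 (10xxxxxx ✓), payload 110010.
Byte 3: 0xB6 = 10110110 (10xxxxxx ✓), payload 110110.
Concatenate: 1001110010110110 = 0x9CB6 (16 bits → U+9CB6).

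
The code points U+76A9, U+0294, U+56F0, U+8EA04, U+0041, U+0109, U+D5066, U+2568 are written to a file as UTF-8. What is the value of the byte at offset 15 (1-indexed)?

0x89

1-indexed offset 15 is 0-indexed offset 14.
U+76A9 → 3-byte form E7 9A A9 at offsets 0–2.
U+0294 → 2-byte form CA 94 at offsets 3–4.
U+56F0 → 3-byte form E5 9B B0 at offsets 5–7.
U+8EA04 → 4-byte form F2 8E A8 84 at offsets 8–11.
U+0041 → 1-byte form 41 at offsets 12–12.
U+0109 → 2-byte form C4 89 at offsets 13–14.
Offset 14 falls in char 6's range; it's byte 2 of C4 89 = 0x89.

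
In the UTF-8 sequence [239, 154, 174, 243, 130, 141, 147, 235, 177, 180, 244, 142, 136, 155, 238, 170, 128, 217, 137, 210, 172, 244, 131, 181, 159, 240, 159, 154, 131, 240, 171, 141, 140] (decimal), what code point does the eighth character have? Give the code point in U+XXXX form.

Offset 0: leading byte 0xEF = 11101111 → 3-byte char #1 = EF 9A AE.
Offset 3: leading byte 0xF3 = 11110011 → 4-byte char #2 = F3 82 8D 93.
Offset 7: leading byte 0xEB = 11101011 → 3-byte char #3 = EB B1 B4.
Offset 10: leading byte 0xF4 = 11110100 → 4-byte char #4 = F4 8E 88 9B.
Offset 14: leading byte 0xEE = 11101110 → 3-byte char #5 = EE AA 80.
Offset 17: leading byte 0xD9 = 11011001 → 2-byte char #6 = D9 89.
Offset 19: leading byte 0xD2 = 11010010 → 2-byte char #7 = D2 AC.
Offset 21: leading byte 0xF4 = 11110100 → 4-byte char #8 = F4 83 B5 9F.
Leading byte 0xF4 = 11110100 matches 11110xxx → 4-byte sequence.
Byte 1: 0xF4 = 11110100, payload 100 (3 bits).
Byte 2: 0x83 = 10000011 (10xxxxxx ✓), payload 000011.
Byte 3: 0xB5 = 10110101 (10xxxxxx ✓), payload 110101.
Byte 4: 0x9F = 10011111 (10xxxxxx ✓), payload 011111.
Concatenate: 100000011110101011111 = 0x103D5F (21 bits → U+103D5F).

U+103D5F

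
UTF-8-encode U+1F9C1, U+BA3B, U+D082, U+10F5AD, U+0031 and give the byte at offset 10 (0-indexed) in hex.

0xF4

U+1F9C1 → 4-byte form F0 9F A7 81 at offsets 0–3.
U+BA3B → 3-byte form EB A8 BB at offsets 4–6.
U+D082 → 3-byte form ED 82 82 at offsets 7–9.
U+10F5AD → 4-byte form F4 8F 96 AD at offsets 10–13.
Offset 10 falls in char 4's range; it's byte 1 of F4 8F 96 AD = 0xF4.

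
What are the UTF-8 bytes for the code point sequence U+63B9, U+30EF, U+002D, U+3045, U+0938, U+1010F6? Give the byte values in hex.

U+63B9: 3-byte form → E6 8E B9.
U+30EF: 3-byte form → E3 83 AF.
U+002D: 1-byte form → 2D.
U+3045: 3-byte form → E3 81 85.
U+0938: 3-byte form → E0 A4 B8.
U+1010F6: 4-byte form → F4 81 83 B6.
Concatenated (17 bytes): E6 8E B9 E3 83 AF 2D E3 81 85 E0 A4 B8 F4 81 83 B6.

E6 8E B9 E3 83 AF 2D E3 81 85 E0 A4 B8 F4 81 83 B6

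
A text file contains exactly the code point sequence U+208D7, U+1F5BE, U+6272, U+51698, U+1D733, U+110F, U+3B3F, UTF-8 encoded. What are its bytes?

F0 A0 A3 97 F0 9F 96 BE E6 89 B2 F1 91 9A 98 F0 9D 9C B3 E1 84 8F E3 AC BF

U+208D7: 4-byte form → F0 A0 A3 97.
U+1F5BE: 4-byte form → F0 9F 96 BE.
U+6272: 3-byte form → E6 89 B2.
U+51698: 4-byte form → F1 91 9A 98.
U+1D733: 4-byte form → F0 9D 9C B3.
U+110F: 3-byte form → E1 84 8F.
U+3B3F: 3-byte form → E3 AC BF.
Concatenated (25 bytes): F0 A0 A3 97 F0 9F 96 BE E6 89 B2 F1 91 9A 98 F0 9D 9C B3 E1 84 8F E3 AC BF.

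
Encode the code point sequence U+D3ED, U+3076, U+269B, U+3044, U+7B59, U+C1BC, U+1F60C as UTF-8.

ED 8F AD E3 81 B6 E2 9A 9B E3 81 84 E7 AD 99 EC 86 BC F0 9F 98 8C

U+D3ED: 3-byte form → ED 8F AD.
U+3076: 3-byte form → E3 81 B6.
U+269B: 3-byte form → E2 9A 9B.
U+3044: 3-byte form → E3 81 84.
U+7B59: 3-byte form → E7 AD 99.
U+C1BC: 3-byte form → EC 86 BC.
U+1F60C: 4-byte form → F0 9F 98 8C.
Concatenated (22 bytes): ED 8F AD E3 81 B6 E2 9A 9B E3 81 84 E7 AD 99 EC 86 BC F0 9F 98 8C.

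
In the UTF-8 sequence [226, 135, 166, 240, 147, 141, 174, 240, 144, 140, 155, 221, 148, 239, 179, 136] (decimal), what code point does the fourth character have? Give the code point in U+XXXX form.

U+0754

Offset 0: leading byte 0xE2 = 11100010 → 3-byte char #1 = E2 87 A6.
Offset 3: leading byte 0xF0 = 11110000 → 4-byte char #2 = F0 93 8D AE.
Offset 7: leading byte 0xF0 = 11110000 → 4-byte char #3 = F0 90 8C 9B.
Offset 11: leading byte 0xDD = 11011101 → 2-byte char #4 = DD 94.
Leading byte 0xDD = 11011101 matches 110xxxxx → 2-byte sequence.
Byte 1: 0xDD = 11011101, payload 11101 (5 bits).
Byte 2: 0x94 = 10010100 (10xxxxxx ✓), payload 010100.
Concatenate: 11101010100 = 0x754 (11 bits → U+0754).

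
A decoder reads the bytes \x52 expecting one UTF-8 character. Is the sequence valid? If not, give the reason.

valid

Leading byte 0x52 = 01010010 → 1-byte form.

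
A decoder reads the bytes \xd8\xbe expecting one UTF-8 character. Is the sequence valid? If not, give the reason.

valid

Leading byte 0xD8 = 11011000 → 2-byte form.
Continuation bytes 0xBE=10111110 all match 10xxxxxx.
Decoded value 0x63E is ≥ 0x80 (shortest form) and not a surrogate.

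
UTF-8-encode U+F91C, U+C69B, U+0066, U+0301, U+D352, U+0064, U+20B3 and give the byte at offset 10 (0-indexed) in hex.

0x8D

U+F91C → 3-byte form EF A4 9C at offsets 0–2.
U+C69B → 3-byte form EC 9A 9B at offsets 3–5.
U+0066 → 1-byte form 66 at offsets 6–6.
U+0301 → 2-byte form CC 81 at offsets 7–8.
U+D352 → 3-byte form ED 8D 92 at offsets 9–11.
Offset 10 falls in char 5's range; it's byte 2 of ED 8D 92 = 0x8D.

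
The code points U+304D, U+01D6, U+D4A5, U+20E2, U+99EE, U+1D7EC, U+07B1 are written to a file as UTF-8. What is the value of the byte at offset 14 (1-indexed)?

1-indexed offset 14 is 0-indexed offset 13.
U+304D → 3-byte form E3 81 8D at offsets 0–2.
U+01D6 → 2-byte form C7 96 at offsets 3–4.
U+D4A5 → 3-byte form ED 92 A5 at offsets 5–7.
U+20E2 → 3-byte form E2 83 A2 at offsets 8–10.
U+99EE → 3-byte form E9 A7 AE at offsets 11–13.
Offset 13 falls in char 5's range; it's byte 3 of E9 A7 AE = 0xAE.

0xAE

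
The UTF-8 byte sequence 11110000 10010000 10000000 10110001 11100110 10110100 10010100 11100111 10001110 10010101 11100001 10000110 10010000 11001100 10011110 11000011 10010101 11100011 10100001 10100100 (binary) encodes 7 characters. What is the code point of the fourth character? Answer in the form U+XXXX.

U+1190

Offset 0: leading byte 0xF0 = 11110000 → 4-byte char #1 = F0 90 80 B1.
Offset 4: leading byte 0xE6 = 11100110 → 3-byte char #2 = E6 B4 94.
Offset 7: leading byte 0xE7 = 11100111 → 3-byte char #3 = E7 8E 95.
Offset 10: leading byte 0xE1 = 11100001 → 3-byte char #4 = E1 86 90.
Leading byte 0xE1 = 11100001 matches 1110xxxx → 3-byte sequence.
Byte 1: 0xE1 = 11100001, payload 0001 (4 bits).
Byte 2: 0x86 = 10000110 (10xxxxxx ✓), payload 000110.
Byte 3: 0x90 = 10010000 (10xxxxxx ✓), payload 010000.
Concatenate: 0001000110010000 = 0x1190 (16 bits → U+1190).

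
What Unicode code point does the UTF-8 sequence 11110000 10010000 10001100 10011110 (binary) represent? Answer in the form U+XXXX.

Leading byte 0xF0 = 11110000 matches 11110xxx → 4-byte sequence.
Byte 1: 0xF0 = 11110000, payload 000 (3 bits).
Byte 2: 0x90 = 10010000 (10xxxxxx ✓), payload 010000.
Byte 3: 0x8C = 10001100 (10xxxxxx ✓), payload 001100.
Byte 4: 0x9E = 10011110 (10xxxxxx ✓), payload 011110.
Concatenate: 000010000001100011110 = 0x1031E (21 bits → U+1031E).

U+1031E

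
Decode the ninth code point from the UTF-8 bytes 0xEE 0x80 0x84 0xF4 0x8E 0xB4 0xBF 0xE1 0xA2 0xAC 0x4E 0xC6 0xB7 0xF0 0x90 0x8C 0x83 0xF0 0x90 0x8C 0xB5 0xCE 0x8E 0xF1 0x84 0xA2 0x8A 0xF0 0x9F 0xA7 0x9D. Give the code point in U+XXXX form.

Offset 0: leading byte 0xEE = 11101110 → 3-byte char #1 = EE 80 84.
Offset 3: leading byte 0xF4 = 11110100 → 4-byte char #2 = F4 8E B4 BF.
Offset 7: leading byte 0xE1 = 11100001 → 3-byte char #3 = E1 A2 AC.
Offset 10: leading byte 0x4E = 01001110 → 1-byte char #4 = 4E.
Offset 11: leading byte 0xC6 = 11000110 → 2-byte char #5 = C6 B7.
Offset 13: leading byte 0xF0 = 11110000 → 4-byte char #6 = F0 90 8C 83.
Offset 17: leading byte 0xF0 = 11110000 → 4-byte char #7 = F0 90 8C B5.
Offset 21: leading byte 0xCE = 11001110 → 2-byte char #8 = CE 8E.
Offset 23: leading byte 0xF1 = 11110001 → 4-byte char #9 = F1 84 A2 8A.
Leading byte 0xF1 = 11110001 matches 11110xxx → 4-byte sequence.
Byte 1: 0xF1 = 11110001, payload 001 (3 bits).
Byte 2: 0x84 = 10000100 (10xxxxxx ✓), payload 000100.
Byte 3: 0xA2 = 10100010 (10xxxxxx ✓), payload 100010.
Byte 4: 0x8A = 10001010 (10xxxxxx ✓), payload 001010.
Concatenate: 001000100100010001010 = 0x4488A (21 bits → U+4488A).

U+4488A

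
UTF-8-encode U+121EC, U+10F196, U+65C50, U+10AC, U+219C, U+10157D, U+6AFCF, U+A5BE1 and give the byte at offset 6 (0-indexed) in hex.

0x86

U+121EC → 4-byte form F0 92 87 AC at offsets 0–3.
U+10F196 → 4-byte form F4 8F 86 96 at offsets 4–7.
Offset 6 falls in char 2's range; it's byte 3 of F4 8F 86 96 = 0x86.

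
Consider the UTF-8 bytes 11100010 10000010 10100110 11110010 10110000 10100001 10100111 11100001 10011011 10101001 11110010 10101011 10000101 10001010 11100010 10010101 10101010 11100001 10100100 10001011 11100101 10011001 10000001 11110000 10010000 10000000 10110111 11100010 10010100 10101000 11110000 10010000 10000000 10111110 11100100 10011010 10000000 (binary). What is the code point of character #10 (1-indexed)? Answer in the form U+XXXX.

Offset 0: leading byte 0xE2 = 11100010 → 3-byte char #1 = E2 82 A6.
Offset 3: leading byte 0xF2 = 11110010 → 4-byte char #2 = F2 B0 A1 A7.
Offset 7: leading byte 0xE1 = 11100001 → 3-byte char #3 = E1 9B A9.
Offset 10: leading byte 0xF2 = 11110010 → 4-byte char #4 = F2 AB 85 8A.
Offset 14: leading byte 0xE2 = 11100010 → 3-byte char #5 = E2 95 AA.
Offset 17: leading byte 0xE1 = 11100001 → 3-byte char #6 = E1 A4 8B.
Offset 20: leading byte 0xE5 = 11100101 → 3-byte char #7 = E5 99 81.
Offset 23: leading byte 0xF0 = 11110000 → 4-byte char #8 = F0 90 80 B7.
Offset 27: leading byte 0xE2 = 11100010 → 3-byte char #9 = E2 94 A8.
Offset 30: leading byte 0xF0 = 11110000 → 4-byte char #10 = F0 90 80 BE.
Leading byte 0xF0 = 11110000 matches 11110xxx → 4-byte sequence.
Byte 1: 0xF0 = 11110000, payload 000 (3 bits).
Byte 2: 0x90 = 10010000 (10xxxxxx ✓), payload 010000.
Byte 3: 0x80 = 10000000 (10xxxxxx ✓), payload 000000.
Byte 4: 0xBE = 10111110 (10xxxxxx ✓), payload 111110.
Concatenate: 000010000000000111110 = 0x1003E (21 bits → U+1003E).

U+1003E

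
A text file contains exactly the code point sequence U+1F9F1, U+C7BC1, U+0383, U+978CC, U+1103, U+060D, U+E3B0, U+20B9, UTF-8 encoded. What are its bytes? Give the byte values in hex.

U+1F9F1: 4-byte form → F0 9F A7 B1.
U+C7BC1: 4-byte form → F3 87 AF 81.
U+0383: 2-byte form → CE 83.
U+978CC: 4-byte form → F2 97 A3 8C.
U+1103: 3-byte form → E1 84 83.
U+060D: 2-byte form → D8 8D.
U+E3B0: 3-byte form → EE 8E B0.
U+20B9: 3-byte form → E2 82 B9.
Concatenated (25 bytes): F0 9F A7 B1 F3 87 AF 81 CE 83 F2 97 A3 8C E1 84 83 D8 8D EE 8E B0 E2 82 B9.

F0 9F A7 B1 F3 87 AF 81 CE 83 F2 97 A3 8C E1 84 83 D8 8D EE 8E B0 E2 82 B9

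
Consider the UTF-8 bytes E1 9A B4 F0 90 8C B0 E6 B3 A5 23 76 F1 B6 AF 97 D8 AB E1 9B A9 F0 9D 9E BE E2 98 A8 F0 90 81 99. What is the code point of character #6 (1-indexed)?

Offset 0: leading byte 0xE1 = 11100001 → 3-byte char #1 = E1 9A B4.
Offset 3: leading byte 0xF0 = 11110000 → 4-byte char #2 = F0 90 8C B0.
Offset 7: leading byte 0xE6 = 11100110 → 3-byte char #3 = E6 B3 A5.
Offset 10: leading byte 0x23 = 00100011 → 1-byte char #4 = 23.
Offset 11: leading byte 0x76 = 01110110 → 1-byte char #5 = 76.
Offset 12: leading byte 0xF1 = 11110001 → 4-byte char #6 = F1 B6 AF 97.
Leading byte 0xF1 = 11110001 matches 11110xxx → 4-byte sequence.
Byte 1: 0xF1 = 11110001, payload 001 (3 bits).
Byte 2: 0xB6 = 10110110 (10xxxxxx ✓), payload 110110.
Byte 3: 0xAF = 10101111 (10xxxxxx ✓), payload 101111.
Byte 4: 0x97 = 10010111 (10xxxxxx ✓), payload 010111.
Concatenate: 001110110101111010111 = 0x76BD7 (21 bits → U+76BD7).

U+76BD7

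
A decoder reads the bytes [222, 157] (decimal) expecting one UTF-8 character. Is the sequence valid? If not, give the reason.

valid

Leading byte 0xDE = 11011110 → 2-byte form.
Continuation bytes 0x9D=10011101 all match 10xxxxxx.
Decoded value 0x79D is ≥ 0x80 (shortest form) and not a surrogate.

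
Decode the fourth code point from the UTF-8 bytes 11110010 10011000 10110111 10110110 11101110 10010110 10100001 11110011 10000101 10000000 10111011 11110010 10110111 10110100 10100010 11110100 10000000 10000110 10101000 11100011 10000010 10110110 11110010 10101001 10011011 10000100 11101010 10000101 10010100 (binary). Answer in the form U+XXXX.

U+B7D22

Offset 0: leading byte 0xF2 = 11110010 → 4-byte char #1 = F2 98 B7 B6.
Offset 4: leading byte 0xEE = 11101110 → 3-byte char #2 = EE 96 A1.
Offset 7: leading byte 0xF3 = 11110011 → 4-byte char #3 = F3 85 80 BB.
Offset 11: leading byte 0xF2 = 11110010 → 4-byte char #4 = F2 B7 B4 A2.
Leading byte 0xF2 = 11110010 matches 11110xxx → 4-byte sequence.
Byte 1: 0xF2 = 11110010, payload 010 (3 bits).
Byte 2: 0xB7 = 10110111 (10xxxxxx ✓), payload 110111.
Byte 3: 0xB4 = 10110100 (10xxxxxx ✓), payload 110100.
Byte 4: 0xA2 = 10100010 (10xxxxxx ✓), payload 100010.
Concatenate: 010110111110100100010 = 0xB7D22 (21 bits → U+B7D22).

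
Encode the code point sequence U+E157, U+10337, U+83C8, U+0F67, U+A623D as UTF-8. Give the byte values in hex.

U+E157: 3-byte form → EE 85 97.
U+10337: 4-byte form → F0 90 8C B7.
U+83C8: 3-byte form → E8 8F 88.
U+0F67: 3-byte form → E0 BD A7.
U+A623D: 4-byte form → F2 A6 88 BD.
Concatenated (17 bytes): EE 85 97 F0 90 8C B7 E8 8F 88 E0 BD A7 F2 A6 88 BD.

EE 85 97 F0 90 8C B7 E8 8F 88 E0 BD A7 F2 A6 88 BD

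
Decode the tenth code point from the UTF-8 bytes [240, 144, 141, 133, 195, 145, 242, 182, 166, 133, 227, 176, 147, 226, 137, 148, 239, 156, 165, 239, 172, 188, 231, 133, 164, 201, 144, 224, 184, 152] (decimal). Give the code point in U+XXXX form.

U+0E18

Offset 0: leading byte 0xF0 = 11110000 → 4-byte char #1 = F0 90 8D 85.
Offset 4: leading byte 0xC3 = 11000011 → 2-byte char #2 = C3 91.
Offset 6: leading byte 0xF2 = 11110010 → 4-byte char #3 = F2 B6 A6 85.
Offset 10: leading byte 0xE3 = 11100011 → 3-byte char #4 = E3 B0 93.
Offset 13: leading byte 0xE2 = 11100010 → 3-byte char #5 = E2 89 94.
Offset 16: leading byte 0xEF = 11101111 → 3-byte char #6 = EF 9C A5.
Offset 19: leading byte 0xEF = 11101111 → 3-byte char #7 = EF AC BC.
Offset 22: leading byte 0xE7 = 11100111 → 3-byte char #8 = E7 85 A4.
Offset 25: leading byte 0xC9 = 11001001 → 2-byte char #9 = C9 90.
Offset 27: leading byte 0xE0 = 11100000 → 3-byte char #10 = E0 B8 98.
Leading byte 0xE0 = 11100000 matches 1110xxxx → 3-byte sequence.
Byte 1: 0xE0 = 11100000, payload 0000 (4 bits).
Byte 2: 0xB8 = 10111000 (10xxxxxx ✓), payload 111000.
Byte 3: 0x98 = 10011000 (10xxxxxx ✓), payload 011000.
Concatenate: 0000111000011000 = 0xE18 (16 bits → U+0E18).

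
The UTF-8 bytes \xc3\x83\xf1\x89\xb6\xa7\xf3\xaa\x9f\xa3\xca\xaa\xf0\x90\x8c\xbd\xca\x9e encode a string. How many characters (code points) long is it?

Byte at offset 0: 0xC3 = 11000011 → 2-byte char (#1). Advance 2.
Byte at offset 2: 0xF1 = 11110001 → 4-byte char (#2). Advance 4.
Byte at offset 6: 0xF3 = 11110011 → 4-byte char (#3). Advance 4.
Byte at offset 10: 0xCA = 11001010 → 2-byte char (#4). Advance 2.
Byte at offset 12: 0xF0 = 11110000 → 4-byte char (#5). Advance 4.
Byte at offset 16: 0xCA = 11001010 → 2-byte char (#6). Advance 2.
Reached end at offset 18 after 6 code points.

6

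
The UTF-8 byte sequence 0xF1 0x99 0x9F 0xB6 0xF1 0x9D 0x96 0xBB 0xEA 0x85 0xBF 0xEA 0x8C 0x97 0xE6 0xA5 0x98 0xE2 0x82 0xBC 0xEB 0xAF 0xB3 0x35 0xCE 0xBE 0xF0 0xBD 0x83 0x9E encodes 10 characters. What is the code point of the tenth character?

U+3D0DE

Offset 0: leading byte 0xF1 = 11110001 → 4-byte char #1 = F1 99 9F B6.
Offset 4: leading byte 0xF1 = 11110001 → 4-byte char #2 = F1 9D 96 BB.
Offset 8: leading byte 0xEA = 11101010 → 3-byte char #3 = EA 85 BF.
Offset 11: leading byte 0xEA = 11101010 → 3-byte char #4 = EA 8C 97.
Offset 14: leading byte 0xE6 = 11100110 → 3-byte char #5 = E6 A5 98.
Offset 17: leading byte 0xE2 = 11100010 → 3-byte char #6 = E2 82 BC.
Offset 20: leading byte 0xEB = 11101011 → 3-byte char #7 = EB AF B3.
Offset 23: leading byte 0x35 = 00110101 → 1-byte char #8 = 35.
Offset 24: leading byte 0xCE = 11001110 → 2-byte char #9 = CE BE.
Offset 26: leading byte 0xF0 = 11110000 → 4-byte char #10 = F0 BD 83 9E.
Leading byte 0xF0 = 11110000 matches 11110xxx → 4-byte sequence.
Byte 1: 0xF0 = 11110000, payload 000 (3 bits).
Byte 2: 0xBD = 10111101 (10xxxxxx ✓), payload 111101.
Byte 3: 0x83 = 10000011 (10xxxxxx ✓), payload 000011.
Byte 4: 0x9E = 10011110 (10xxxxxx ✓), payload 011110.
Concatenate: 000111101000011011110 = 0x3D0DE (21 bits → U+3D0DE).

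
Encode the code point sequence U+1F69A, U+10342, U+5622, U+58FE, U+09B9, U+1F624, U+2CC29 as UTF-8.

U+1F69A: 4-byte form → F0 9F 9A 9A.
U+10342: 4-byte form → F0 90 8D 82.
U+5622: 3-byte form → E5 98 A2.
U+58FE: 3-byte form → E5 A3 BE.
U+09B9: 3-byte form → E0 A6 B9.
U+1F624: 4-byte form → F0 9F 98 A4.
U+2CC29: 4-byte form → F0 AC B0 A9.
Concatenated (25 bytes): F0 9F 9A 9A F0 90 8D 82 E5 98 A2 E5 A3 BE E0 A6 B9 F0 9F 98 A4 F0 AC B0 A9.

F0 9F 9A 9A F0 90 8D 82 E5 98 A2 E5 A3 BE E0 A6 B9 F0 9F 98 A4 F0 AC B0 A9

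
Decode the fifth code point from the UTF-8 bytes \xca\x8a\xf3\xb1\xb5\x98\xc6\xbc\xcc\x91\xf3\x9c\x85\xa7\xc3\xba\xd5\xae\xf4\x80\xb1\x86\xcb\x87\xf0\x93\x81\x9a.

U+DC167

Offset 0: leading byte 0xCA = 11001010 → 2-byte char #1 = CA 8A.
Offset 2: leading byte 0xF3 = 11110011 → 4-byte char #2 = F3 B1 B5 98.
Offset 6: leading byte 0xC6 = 11000110 → 2-byte char #3 = C6 BC.
Offset 8: leading byte 0xCC = 11001100 → 2-byte char #4 = CC 91.
Offset 10: leading byte 0xF3 = 11110011 → 4-byte char #5 = F3 9C 85 A7.
Leading byte 0xF3 = 11110011 matches 11110xxx → 4-byte sequence.
Byte 1: 0xF3 = 11110011, payload 011 (3 bits).
Byte 2: 0x9C = 10011100 (10xxxxxx ✓), payload 011100.
Byte 3: 0x85 = 10000101 (10xxxxxx ✓), payload 000101.
Byte 4: 0xA7 = 10100111 (10xxxxxx ✓), payload 100111.
Concatenate: 011011100000101100111 = 0xDC167 (21 bits → U+DC167).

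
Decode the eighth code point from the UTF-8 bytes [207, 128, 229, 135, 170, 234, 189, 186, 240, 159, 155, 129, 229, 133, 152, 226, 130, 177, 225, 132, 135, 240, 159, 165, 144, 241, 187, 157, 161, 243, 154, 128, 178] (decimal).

U+1F950

Offset 0: leading byte 0xCF = 11001111 → 2-byte char #1 = CF 80.
Offset 2: leading byte 0xE5 = 11100101 → 3-byte char #2 = E5 87 AA.
Offset 5: leading byte 0xEA = 11101010 → 3-byte char #3 = EA BD BA.
Offset 8: leading byte 0xF0 = 11110000 → 4-byte char #4 = F0 9F 9B 81.
Offset 12: leading byte 0xE5 = 11100101 → 3-byte char #5 = E5 85 98.
Offset 15: leading byte 0xE2 = 11100010 → 3-byte char #6 = E2 82 B1.
Offset 18: leading byte 0xE1 = 11100001 → 3-byte char #7 = E1 84 87.
Offset 21: leading byte 0xF0 = 11110000 → 4-byte char #8 = F0 9F A5 90.
Leading byte 0xF0 = 11110000 matches 11110xxx → 4-byte sequence.
Byte 1: 0xF0 = 11110000, payload 000 (3 bits).
Byte 2: 0x9F = 10011111 (10xxxxxx ✓), payload 011111.
Byte 3: 0xA5 = 10100101 (10xxxxxx ✓), payload 100101.
Byte 4: 0x90 = 10010000 (10xxxxxx ✓), payload 010000.
Concatenate: 000011111100101010000 = 0x1F950 (21 bits → U+1F950).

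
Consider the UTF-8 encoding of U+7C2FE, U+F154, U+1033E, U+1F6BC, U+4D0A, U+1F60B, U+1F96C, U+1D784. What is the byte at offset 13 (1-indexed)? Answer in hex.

0x9F

1-indexed offset 13 is 0-indexed offset 12.
U+7C2FE → 4-byte form F1 BC 8B BE at offsets 0–3.
U+F154 → 3-byte form EF 85 94 at offsets 4–6.
U+1033E → 4-byte form F0 90 8C BE at offsets 7–10.
U+1F6BC → 4-byte form F0 9F 9A BC at offsets 11–14.
Offset 12 falls in char 4's range; it's byte 2 of F0 9F 9A BC = 0x9F.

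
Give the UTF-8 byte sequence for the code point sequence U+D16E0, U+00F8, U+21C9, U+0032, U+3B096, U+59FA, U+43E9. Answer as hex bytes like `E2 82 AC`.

U+D16E0: 4-byte form → F3 91 9B A0.
U+00F8: 2-byte form → C3 B8.
U+21C9: 3-byte form → E2 87 89.
U+0032: 1-byte form → 32.
U+3B096: 4-byte form → F0 BB 82 96.
U+59FA: 3-byte form → E5 A7 BA.
U+43E9: 3-byte form → E4 8F A9.
Concatenated (20 bytes): F3 91 9B A0 C3 B8 E2 87 89 32 F0 BB 82 96 E5 A7 BA E4 8F A9.

F3 91 9B A0 C3 B8 E2 87 89 32 F0 BB 82 96 E5 A7 BA E4 8F A9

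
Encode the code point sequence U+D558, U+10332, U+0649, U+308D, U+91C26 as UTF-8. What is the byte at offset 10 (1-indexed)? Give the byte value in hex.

1-indexed offset 10 is 0-indexed offset 9.
U+D558 → 3-byte form ED 95 98 at offsets 0–2.
U+10332 → 4-byte form F0 90 8C B2 at offsets 3–6.
U+0649 → 2-byte form D9 89 at offsets 7–8.
U+308D → 3-byte form E3 82 8D at offsets 9–11.
Offset 9 falls in char 4's range; it's byte 1 of E3 82 8D = 0xE3.

0xE3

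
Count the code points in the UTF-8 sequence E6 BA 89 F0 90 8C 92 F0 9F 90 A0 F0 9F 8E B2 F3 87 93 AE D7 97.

6

Byte at offset 0: 0xE6 = 11100110 → 3-byte char (#1). Advance 3.
Byte at offset 3: 0xF0 = 11110000 → 4-byte char (#2). Advance 4.
Byte at offset 7: 0xF0 = 11110000 → 4-byte char (#3). Advance 4.
Byte at offset 11: 0xF0 = 11110000 → 4-byte char (#4). Advance 4.
Byte at offset 15: 0xF3 = 11110011 → 4-byte char (#5). Advance 4.
Byte at offset 19: 0xD7 = 11010111 → 2-byte char (#6). Advance 2.
Reached end at offset 21 after 6 code points.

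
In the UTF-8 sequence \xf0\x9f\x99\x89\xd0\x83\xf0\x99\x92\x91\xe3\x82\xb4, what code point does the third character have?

U+19491

Offset 0: leading byte 0xF0 = 11110000 → 4-byte char #1 = F0 9F 99 89.
Offset 4: leading byte 0xD0 = 11010000 → 2-byte char #2 = D0 83.
Offset 6: leading byte 0xF0 = 11110000 → 4-byte char #3 = F0 99 92 91.
Leading byte 0xF0 = 11110000 matches 11110xxx → 4-byte sequence.
Byte 1: 0xF0 = 11110000, payload 000 (3 bits).
Byte 2: 0x99 = 10011001 (10xxxxxx ✓), payload 011001.
Byte 3: 0x92 = 10010010 (10xxxxxx ✓), payload 010010.
Byte 4: 0x91 = 10010001 (10xxxxxx ✓), payload 010001.
Concatenate: 000011001010010010001 = 0x19491 (21 bits → U+19491).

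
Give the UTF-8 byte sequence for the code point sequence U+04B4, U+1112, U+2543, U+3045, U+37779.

U+04B4: 2-byte form → D2 B4.
U+1112: 3-byte form → E1 84 92.
U+2543: 3-byte form → E2 95 83.
U+3045: 3-byte form → E3 81 85.
U+37779: 4-byte form → F0 B7 9D B9.
Concatenated (15 bytes): D2 B4 E1 84 92 E2 95 83 E3 81 85 F0 B7 9D B9.

D2 B4 E1 84 92 E2 95 83 E3 81 85 F0 B7 9D B9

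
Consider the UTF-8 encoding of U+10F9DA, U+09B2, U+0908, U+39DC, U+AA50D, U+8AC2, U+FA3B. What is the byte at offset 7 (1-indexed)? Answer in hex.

1-indexed offset 7 is 0-indexed offset 6.
U+10F9DA → 4-byte form F4 8F A7 9A at offsets 0–3.
U+09B2 → 3-byte form E0 A6 B2 at offsets 4–6.
Offset 6 falls in char 2's range; it's byte 3 of E0 A6 B2 = 0xB2.

0xB2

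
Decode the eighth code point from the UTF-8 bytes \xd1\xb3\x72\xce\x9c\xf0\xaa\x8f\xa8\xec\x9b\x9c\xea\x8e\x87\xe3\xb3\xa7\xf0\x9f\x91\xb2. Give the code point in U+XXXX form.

Offset 0: leading byte 0xD1 = 11010001 → 2-byte char #1 = D1 B3.
Offset 2: leading byte 0x72 = 01110010 → 1-byte char #2 = 72.
Offset 3: leading byte 0xCE = 11001110 → 2-byte char #3 = CE 9C.
Offset 5: leading byte 0xF0 = 11110000 → 4-byte char #4 = F0 AA 8F A8.
Offset 9: leading byte 0xEC = 11101100 → 3-byte char #5 = EC 9B 9C.
Offset 12: leading byte 0xEA = 11101010 → 3-byte char #6 = EA 8E 87.
Offset 15: leading byte 0xE3 = 11100011 → 3-byte char #7 = E3 B3 A7.
Offset 18: leading byte 0xF0 = 11110000 → 4-byte char #8 = F0 9F 91 B2.
Leading byte 0xF0 = 11110000 matches 11110xxx → 4-byte sequence.
Byte 1: 0xF0 = 11110000, payload 000 (3 bits).
Byte 2: 0x9F = 10011111 (10xxxxxx ✓), payload 011111.
Byte 3: 0x91 = 10010001 (10xxxxxx ✓), payload 010001.
Byte 4: 0xB2 = 10110010 (10xxxxxx ✓), payload 110010.
Concatenate: 000011111010001110010 = 0x1F472 (21 bits → U+1F472).

U+1F472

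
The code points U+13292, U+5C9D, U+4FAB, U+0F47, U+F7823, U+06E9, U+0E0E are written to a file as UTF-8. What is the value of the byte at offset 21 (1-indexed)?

0xB8

1-indexed offset 21 is 0-indexed offset 20.
U+13292 → 4-byte form F0 93 8A 92 at offsets 0–3.
U+5C9D → 3-byte form E5 B2 9D at offsets 4–6.
U+4FAB → 3-byte form E4 BE AB at offsets 7–9.
U+0F47 → 3-byte form E0 BD 87 at offsets 10–12.
U+F7823 → 4-byte form F3 B7 A0 A3 at offsets 13–16.
U+06E9 → 2-byte form DB A9 at offsets 17–18.
U+0E0E → 3-byte form E0 B8 8E at offsets 19–21.
Offset 20 falls in char 7's range; it's byte 2 of E0 B8 8E = 0xB8.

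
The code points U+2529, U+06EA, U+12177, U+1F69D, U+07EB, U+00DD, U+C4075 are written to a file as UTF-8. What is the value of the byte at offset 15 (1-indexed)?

0xAB

1-indexed offset 15 is 0-indexed offset 14.
U+2529 → 3-byte form E2 94 A9 at offsets 0–2.
U+06EA → 2-byte form DB AA at offsets 3–4.
U+12177 → 4-byte form F0 92 85 B7 at offsets 5–8.
U+1F69D → 4-byte form F0 9F 9A 9D at offsets 9–12.
U+07EB → 2-byte form DF AB at offsets 13–14.
Offset 14 falls in char 5's range; it's byte 2 of DF AB = 0xAB.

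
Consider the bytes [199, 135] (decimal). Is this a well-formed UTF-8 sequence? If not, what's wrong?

Leading byte 0xC7 = 11000111 → 2-byte form.
Continuation bytes 0x87=10000111 all match 10xxxxxx.
Decoded value 0x1C7 is ≥ 0x80 (shortest form) and not a surrogate.

valid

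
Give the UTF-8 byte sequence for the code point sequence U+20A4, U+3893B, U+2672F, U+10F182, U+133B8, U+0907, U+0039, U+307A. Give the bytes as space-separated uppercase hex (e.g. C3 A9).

E2 82 A4 F0 B8 A4 BB F0 A6 9C AF F4 8F 86 82 F0 93 8E B8 E0 A4 87 39 E3 81 BA

U+20A4: 3-byte form → E2 82 A4.
U+3893B: 4-byte form → F0 B8 A4 BB.
U+2672F: 4-byte form → F0 A6 9C AF.
U+10F182: 4-byte form → F4 8F 86 82.
U+133B8: 4-byte form → F0 93 8E B8.
U+0907: 3-byte form → E0 A4 87.
U+0039: 1-byte form → 39.
U+307A: 3-byte form → E3 81 BA.
Concatenated (26 bytes): E2 82 A4 F0 B8 A4 BB F0 A6 9C AF F4 8F 86 82 F0 93 8E B8 E0 A4 87 39 E3 81 BA.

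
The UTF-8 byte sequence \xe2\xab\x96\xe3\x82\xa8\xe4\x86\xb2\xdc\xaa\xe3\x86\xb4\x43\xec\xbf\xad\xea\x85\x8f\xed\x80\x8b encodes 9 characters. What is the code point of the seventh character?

U+CFED

Offset 0: leading byte 0xE2 = 11100010 → 3-byte char #1 = E2 AB 96.
Offset 3: leading byte 0xE3 = 11100011 → 3-byte char #2 = E3 82 A8.
Offset 6: leading byte 0xE4 = 11100100 → 3-byte char #3 = E4 86 B2.
Offset 9: leading byte 0xDC = 11011100 → 2-byte char #4 = DC AA.
Offset 11: leading byte 0xE3 = 11100011 → 3-byte char #5 = E3 86 B4.
Offset 14: leading byte 0x43 = 01000011 → 1-byte char #6 = 43.
Offset 15: leading byte 0xEC = 11101100 → 3-byte char #7 = EC BF AD.
Leading byte 0xEC = 11101100 matches 1110xxxx → 3-byte sequence.
Byte 1: 0xEC = 11101100, payload 1100 (4 bits).
Byte 2: 0xBF = 10111111 (10xxxxxx ✓), payload 111111.
Byte 3: 0xAD = 10101101 (10xxxxxx ✓), payload 101101.
Concatenate: 1100111111101101 = 0xCFED (16 bits → U+CFED).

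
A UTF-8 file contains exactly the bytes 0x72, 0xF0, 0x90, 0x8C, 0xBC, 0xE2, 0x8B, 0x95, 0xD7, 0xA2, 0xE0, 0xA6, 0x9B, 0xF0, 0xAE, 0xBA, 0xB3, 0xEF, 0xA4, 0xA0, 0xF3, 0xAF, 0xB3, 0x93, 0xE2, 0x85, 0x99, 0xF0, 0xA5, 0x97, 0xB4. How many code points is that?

Byte at offset 0: 0x72 = 01110010 → 1-byte char (#1). Advance 1.
Byte at offset 1: 0xF0 = 11110000 → 4-byte char (#2). Advance 4.
Byte at offset 5: 0xE2 = 11100010 → 3-byte char (#3). Advance 3.
Byte at offset 8: 0xD7 = 11010111 → 2-byte char (#4). Advance 2.
Byte at offset 10: 0xE0 = 11100000 → 3-byte char (#5). Advance 3.
Byte at offset 13: 0xF0 = 11110000 → 4-byte char (#6). Advance 4.
Byte at offset 17: 0xEF = 11101111 → 3-byte char (#7). Advance 3.
Byte at offset 20: 0xF3 = 11110011 → 4-byte char (#8). Advance 4.
Byte at offset 24: 0xE2 = 11100010 → 3-byte char (#9). Advance 3.
Byte at offset 27: 0xF0 = 11110000 → 4-byte char (#10). Advance 4.
Reached end at offset 31 after 10 code points.

10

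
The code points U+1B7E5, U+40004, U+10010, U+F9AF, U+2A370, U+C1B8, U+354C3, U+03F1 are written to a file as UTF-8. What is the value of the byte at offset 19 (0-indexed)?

0xEC

U+1B7E5 → 4-byte form F0 9B 9F A5 at offsets 0–3.
U+40004 → 4-byte form F1 80 80 84 at offsets 4–7.
U+10010 → 4-byte form F0 90 80 90 at offsets 8–11.
U+F9AF → 3-byte form EF A6 AF at offsets 12–14.
U+2A370 → 4-byte form F0 AA 8D B0 at offsets 15–18.
U+C1B8 → 3-byte form EC 86 B8 at offsets 19–21.
Offset 19 falls in char 6's range; it's byte 1 of EC 86 B8 = 0xEC.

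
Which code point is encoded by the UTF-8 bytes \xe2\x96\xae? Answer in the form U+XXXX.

U+25AE

Leading byte 0xE2 = 11100010 matches 1110xxxx → 3-byte sequence.
Byte 1: 0xE2 = 11100010, payload 0010 (4 bits).
Byte 2: 0x96 = 10010110 (10xxxxxx ✓), payload 010110.
Byte 3: 0xAE = 10101110 (10xxxxxx ✓), payload 101110.
Concatenate: 0010010110101110 = 0x25AE (16 bits → U+25AE).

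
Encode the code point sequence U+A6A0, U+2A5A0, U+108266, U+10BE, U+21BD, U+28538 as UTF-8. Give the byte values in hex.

EA 9A A0 F0 AA 96 A0 F4 88 89 A6 E1 82 BE E2 86 BD F0 A8 94 B8

U+A6A0: 3-byte form → EA 9A A0.
U+2A5A0: 4-byte form → F0 AA 96 A0.
U+108266: 4-byte form → F4 88 89 A6.
U+10BE: 3-byte form → E1 82 BE.
U+21BD: 3-byte form → E2 86 BD.
U+28538: 4-byte form → F0 A8 94 B8.
Concatenated (21 bytes): EA 9A A0 F0 AA 96 A0 F4 88 89 A6 E1 82 BE E2 86 BD F0 A8 94 B8.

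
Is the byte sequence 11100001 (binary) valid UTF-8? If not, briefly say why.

Leading byte 0xE1 = 11100001 → 3-byte form, but only 1 byte is present.

invalid (sequence truncated)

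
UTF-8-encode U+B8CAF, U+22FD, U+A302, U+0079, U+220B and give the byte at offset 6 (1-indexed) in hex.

1-indexed offset 6 is 0-indexed offset 5.
U+B8CAF → 4-byte form F2 B8 B2 AF at offsets 0–3.
U+22FD → 3-byte form E2 8B BD at offsets 4–6.
Offset 5 falls in char 2's range; it's byte 2 of E2 8B BD = 0x8B.

0x8B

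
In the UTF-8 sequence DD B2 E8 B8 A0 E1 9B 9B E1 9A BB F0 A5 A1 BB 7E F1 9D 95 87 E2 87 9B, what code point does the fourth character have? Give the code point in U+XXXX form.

U+16BB

Offset 0: leading byte 0xDD = 11011101 → 2-byte char #1 = DD B2.
Offset 2: leading byte 0xE8 = 11101000 → 3-byte char #2 = E8 B8 A0.
Offset 5: leading byte 0xE1 = 11100001 → 3-byte char #3 = E1 9B 9B.
Offset 8: leading byte 0xE1 = 11100001 → 3-byte char #4 = E1 9A BB.
Leading byte 0xE1 = 11100001 matches 1110xxxx → 3-byte sequence.
Byte 1: 0xE1 = 11100001, payload 0001 (4 bits).
Byte 2: 0x9A = 10011010 (10xxxxxx ✓), payload 011010.
Byte 3: 0xBB = 10111011 (10xxxxxx ✓), payload 111011.
Concatenate: 0001011010111011 = 0x16BB (16 bits → U+16BB).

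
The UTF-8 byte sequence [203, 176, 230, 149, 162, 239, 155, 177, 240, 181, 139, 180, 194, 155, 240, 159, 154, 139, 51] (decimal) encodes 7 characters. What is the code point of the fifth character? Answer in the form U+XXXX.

U+009B

Offset 0: leading byte 0xCB = 11001011 → 2-byte char #1 = CB B0.
Offset 2: leading byte 0xE6 = 11100110 → 3-byte char #2 = E6 95 A2.
Offset 5: leading byte 0xEF = 11101111 → 3-byte char #3 = EF 9B B1.
Offset 8: leading byte 0xF0 = 11110000 → 4-byte char #4 = F0 B5 8B B4.
Offset 12: leading byte 0xC2 = 11000010 → 2-byte char #5 = C2 9B.
Leading byte 0xC2 = 11000010 matches 110xxxxx → 2-byte sequence.
Byte 1: 0xC2 = 11000010, payload 00010 (5 bits).
Byte 2: 0x9B = 10011011 (10xxxxxx ✓), payload 011011.
Concatenate: 00010011011 = 0x9B (11 bits → U+009B).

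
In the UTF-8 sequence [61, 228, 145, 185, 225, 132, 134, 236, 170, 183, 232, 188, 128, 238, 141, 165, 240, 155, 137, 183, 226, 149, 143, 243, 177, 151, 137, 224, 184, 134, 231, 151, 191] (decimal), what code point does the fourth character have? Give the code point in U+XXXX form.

U+CAB7

Offset 0: leading byte 0x3D = 00111101 → 1-byte char #1 = 3D.
Offset 1: leading byte 0xE4 = 11100100 → 3-byte char #2 = E4 91 B9.
Offset 4: leading byte 0xE1 = 11100001 → 3-byte char #3 = E1 84 86.
Offset 7: leading byte 0xEC = 11101100 → 3-byte char #4 = EC AA B7.
Leading byte 0xEC = 11101100 matches 1110xxxx → 3-byte sequence.
Byte 1: 0xEC = 11101100, payload 1100 (4 bits).
Byte 2: 0xAA = 10101010 (10xxxxxx ✓), payload 101010.
Byte 3: 0xB7 = 10110111 (10xxxxxx ✓), payload 110111.
Concatenate: 1100101010110111 = 0xCAB7 (16 bits → U+CAB7).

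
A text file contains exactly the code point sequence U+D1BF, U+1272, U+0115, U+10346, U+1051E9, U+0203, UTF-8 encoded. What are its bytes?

ED 86 BF E1 89 B2 C4 95 F0 90 8D 86 F4 85 87 A9 C8 83

U+D1BF: 3-byte form → ED 86 BF.
U+1272: 3-byte form → E1 89 B2.
U+0115: 2-byte form → C4 95.
U+10346: 4-byte form → F0 90 8D 86.
U+1051E9: 4-byte form → F4 85 87 A9.
U+0203: 2-byte form → C8 83.
Concatenated (18 bytes): ED 86 BF E1 89 B2 C4 95 F0 90 8D 86 F4 85 87 A9 C8 83.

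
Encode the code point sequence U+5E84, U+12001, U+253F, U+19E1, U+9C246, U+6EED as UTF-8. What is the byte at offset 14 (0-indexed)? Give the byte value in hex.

U+5E84 → 3-byte form E5 BA 84 at offsets 0–2.
U+12001 → 4-byte form F0 92 80 81 at offsets 3–6.
U+253F → 3-byte form E2 94 BF at offsets 7–9.
U+19E1 → 3-byte form E1 A7 A1 at offsets 10–12.
U+9C246 → 4-byte form F2 9C 89 86 at offsets 13–16.
Offset 14 falls in char 5's range; it's byte 2 of F2 9C 89 86 = 0x9C.

0x9C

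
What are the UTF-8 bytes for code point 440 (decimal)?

C6 B8

U+01B8 = 0x1B8 = 440 decimal. In range U+0080–U+07FF → 2-byte form: 110xxxxx 10xxxxxx.
Binary (11 bits): 00110111000.
Split 5+6: 00110 | 111000.
Byte 1: 11000110 = 0xC6.
Byte 2: 10111000 = 0xB8.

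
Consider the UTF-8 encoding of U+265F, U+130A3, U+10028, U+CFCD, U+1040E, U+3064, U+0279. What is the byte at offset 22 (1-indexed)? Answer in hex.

0xC9

1-indexed offset 22 is 0-indexed offset 21.
U+265F → 3-byte form E2 99 9F at offsets 0–2.
U+130A3 → 4-byte form F0 93 82 A3 at offsets 3–6.
U+10028 → 4-byte form F0 90 80 A8 at offsets 7–10.
U+CFCD → 3-byte form EC BF 8D at offsets 11–13.
U+1040E → 4-byte form F0 90 90 8E at offsets 14–17.
U+3064 → 3-byte form E3 81 A4 at offsets 18–20.
U+0279 → 2-byte form C9 B9 at offsets 21–22.
Offset 21 falls in char 7's range; it's byte 1 of C9 B9 = 0xC9.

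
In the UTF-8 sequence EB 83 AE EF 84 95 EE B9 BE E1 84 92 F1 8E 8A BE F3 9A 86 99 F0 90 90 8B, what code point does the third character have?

Offset 0: leading byte 0xEB = 11101011 → 3-byte char #1 = EB 83 AE.
Offset 3: leading byte 0xEF = 11101111 → 3-byte char #2 = EF 84 95.
Offset 6: leading byte 0xEE = 11101110 → 3-byte char #3 = EE B9 BE.
Leading byte 0xEE = 11101110 matches 1110xxxx → 3-byte sequence.
Byte 1: 0xEE = 11101110, payload 1110 (4 bits).
Byte 2: 0xB9 = 10111001 (10xxxxxx ✓), payload 111001.
Byte 3: 0xBE = 10111110 (10xxxxxx ✓), payload 111110.
Concatenate: 1110111001111110 = 0xEE7E (16 bits → U+EE7E).

U+EE7E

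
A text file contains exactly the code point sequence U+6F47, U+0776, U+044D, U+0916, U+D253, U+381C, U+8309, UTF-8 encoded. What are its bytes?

E6 BD 87 DD B6 D1 8D E0 A4 96 ED 89 93 E3 A0 9C E8 8C 89

U+6F47: 3-byte form → E6 BD 87.
U+0776: 2-byte form → DD B6.
U+044D: 2-byte form → D1 8D.
U+0916: 3-byte form → E0 A4 96.
U+D253: 3-byte form → ED 89 93.
U+381C: 3-byte form → E3 A0 9C.
U+8309: 3-byte form → E8 8C 89.
Concatenated (19 bytes): E6 BD 87 DD B6 D1 8D E0 A4 96 ED 89 93 E3 A0 9C E8 8C 89.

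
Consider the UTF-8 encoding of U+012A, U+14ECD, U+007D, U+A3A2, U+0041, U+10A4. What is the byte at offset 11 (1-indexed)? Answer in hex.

1-indexed offset 11 is 0-indexed offset 10.
U+012A → 2-byte form C4 AA at offsets 0–1.
U+14ECD → 4-byte form F0 94 BB 8D at offsets 2–5.
U+007D → 1-byte form 7D at offsets 6–6.
U+A3A2 → 3-byte form EA 8E A2 at offsets 7–9.
U+0041 → 1-byte form 41 at offsets 10–10.
Offset 10 falls in char 5's range; it's byte 1 of 41 = 0x41.

0x41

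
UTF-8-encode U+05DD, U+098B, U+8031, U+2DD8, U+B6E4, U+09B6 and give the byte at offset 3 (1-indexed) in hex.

0xE0

1-indexed offset 3 is 0-indexed offset 2.
U+05DD → 2-byte form D7 9D at offsets 0–1.
U+098B → 3-byte form E0 A6 8B at offsets 2–4.
Offset 2 falls in char 2's range; it's byte 1 of E0 A6 8B = 0xE0.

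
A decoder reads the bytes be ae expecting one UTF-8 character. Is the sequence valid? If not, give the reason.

Byte 0xBE = 10111110 has the form 10xxxxxx — a continuation byte — but there is no preceding leading byte.

invalid (continuation byte with no leading byte)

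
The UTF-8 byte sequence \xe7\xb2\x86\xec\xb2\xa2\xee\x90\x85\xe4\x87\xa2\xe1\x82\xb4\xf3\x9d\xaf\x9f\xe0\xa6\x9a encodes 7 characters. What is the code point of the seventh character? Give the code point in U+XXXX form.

U+099A

Offset 0: leading byte 0xE7 = 11100111 → 3-byte char #1 = E7 B2 86.
Offset 3: leading byte 0xEC = 11101100 → 3-byte char #2 = EC B2 A2.
Offset 6: leading byte 0xEE = 11101110 → 3-byte char #3 = EE 90 85.
Offset 9: leading byte 0xE4 = 11100100 → 3-byte char #4 = E4 87 A2.
Offset 12: leading byte 0xE1 = 11100001 → 3-byte char #5 = E1 82 B4.
Offset 15: leading byte 0xF3 = 11110011 → 4-byte char #6 = F3 9D AF 9F.
Offset 19: leading byte 0xE0 = 11100000 → 3-byte char #7 = E0 A6 9A.
Leading byte 0xE0 = 11100000 matches 1110xxxx → 3-byte sequence.
Byte 1: 0xE0 = 11100000, payload 0000 (4 bits).
Byte 2: 0xA6 = 10100110 (10xxxxxx ✓), payload 100110.
Byte 3: 0x9A = 10011010 (10xxxxxx ✓), payload 011010.
Concatenate: 0000100110011010 = 0x99A (16 bits → U+099A).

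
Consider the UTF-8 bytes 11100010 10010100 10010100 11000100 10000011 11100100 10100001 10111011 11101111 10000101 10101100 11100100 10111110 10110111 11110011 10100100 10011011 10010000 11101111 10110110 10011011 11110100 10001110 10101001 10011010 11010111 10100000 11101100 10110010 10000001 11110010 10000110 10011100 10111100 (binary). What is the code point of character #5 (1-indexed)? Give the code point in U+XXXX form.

Offset 0: leading byte 0xE2 = 11100010 → 3-byte char #1 = E2 94 94.
Offset 3: leading byte 0xC4 = 11000100 → 2-byte char #2 = C4 83.
Offset 5: leading byte 0xE4 = 11100100 → 3-byte char #3 = E4 A1 BB.
Offset 8: leading byte 0xEF = 11101111 → 3-byte char #4 = EF 85 AC.
Offset 11: leading byte 0xE4 = 11100100 → 3-byte char #5 = E4 BE B7.
Leading byte 0xE4 = 11100100 matches 1110xxxx → 3-byte sequence.
Byte 1: 0xE4 = 11100100, payload 0100 (4 bits).
Byte 2: 0xBE = 10111110 (10xxxxxx ✓), payload 111110.
Byte 3: 0xB7 = 10110111 (10xxxxxx ✓), payload 110111.
Concatenate: 0100111110110111 = 0x4FB7 (16 bits → U+4FB7).

U+4FB7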